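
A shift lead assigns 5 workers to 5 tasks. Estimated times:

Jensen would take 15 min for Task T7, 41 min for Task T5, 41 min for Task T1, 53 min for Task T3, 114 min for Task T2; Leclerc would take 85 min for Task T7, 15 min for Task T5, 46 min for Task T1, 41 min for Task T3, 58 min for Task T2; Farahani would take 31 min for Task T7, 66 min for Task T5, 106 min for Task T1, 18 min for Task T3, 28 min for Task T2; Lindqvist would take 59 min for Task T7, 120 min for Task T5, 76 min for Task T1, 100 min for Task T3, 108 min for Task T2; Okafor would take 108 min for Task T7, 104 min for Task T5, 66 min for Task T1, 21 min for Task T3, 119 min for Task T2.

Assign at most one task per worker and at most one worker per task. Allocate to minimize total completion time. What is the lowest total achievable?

Minimum total: 155 min

Optimal: Jensen→Task T7 (15 min), Leclerc→Task T5 (15 min), Farahani→Task T2 (28 min), Lindqvist→Task T1 (76 min), Okafor→Task T3 (21 min) — total 15+15+28+76+21 = 155 min.
Row-greedy (each worker in turn takes its cheapest remaining task) gives 243 min, worse by 88.
Next-best assignment: Jensen→Task T1, Leclerc→Task T5, Farahani→Task T2, Lindqvist→Task T7, Okafor→Task T3 = 164 min.
Swapping Lindqvist↔Okafor (Lindqvist→Task T3 100 min, Okafor→Task T1 66 min) adds 69.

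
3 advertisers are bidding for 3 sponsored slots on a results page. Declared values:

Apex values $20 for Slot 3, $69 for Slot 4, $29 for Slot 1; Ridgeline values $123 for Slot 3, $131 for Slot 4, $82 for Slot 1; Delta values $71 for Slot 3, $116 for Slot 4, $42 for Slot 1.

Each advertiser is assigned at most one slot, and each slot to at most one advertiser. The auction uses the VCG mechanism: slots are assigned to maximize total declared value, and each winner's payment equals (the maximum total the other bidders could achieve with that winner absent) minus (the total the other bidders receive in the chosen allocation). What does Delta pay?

Delta pays $40.

Efficient allocation: Apex→Slot 1 ($29), Ridgeline→Slot 3 ($123), Delta→Slot 4 ($116); total welfare W = $268.
Delta receives Slot 4 at value $116, so the others get W − 116 = $152.
Without Delta: best allocation of the remaining 2 bidders over all 3 slots is Apex→Slot 4 ($69), Ridgeline→Slot 3 ($123), total $192.
VCG payment = (others' best without Delta) − (others' welfare with Delta) = 192 − 152 = $40.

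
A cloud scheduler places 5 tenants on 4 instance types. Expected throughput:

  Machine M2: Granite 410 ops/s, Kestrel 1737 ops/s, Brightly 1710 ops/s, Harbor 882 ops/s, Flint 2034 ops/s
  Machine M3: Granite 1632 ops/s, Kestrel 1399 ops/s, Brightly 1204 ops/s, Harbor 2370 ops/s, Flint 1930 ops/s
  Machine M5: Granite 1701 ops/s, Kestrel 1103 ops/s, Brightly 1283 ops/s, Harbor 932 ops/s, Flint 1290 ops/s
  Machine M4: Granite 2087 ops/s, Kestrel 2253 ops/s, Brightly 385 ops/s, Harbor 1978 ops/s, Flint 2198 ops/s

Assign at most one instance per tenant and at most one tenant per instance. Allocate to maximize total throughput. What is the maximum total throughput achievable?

Optimal: Flint→Machine M2 (2034 ops/s), Harbor→Machine M3 (2370 ops/s), Granite→Machine M5 (1701 ops/s), Kestrel→Machine M4 (2253 ops/s) — total 2034+2370+1701+2253 = 8358 ops/s.
No other one-to-one assignment exceeds 8358 ops/s.

Max total: 8358 ops/s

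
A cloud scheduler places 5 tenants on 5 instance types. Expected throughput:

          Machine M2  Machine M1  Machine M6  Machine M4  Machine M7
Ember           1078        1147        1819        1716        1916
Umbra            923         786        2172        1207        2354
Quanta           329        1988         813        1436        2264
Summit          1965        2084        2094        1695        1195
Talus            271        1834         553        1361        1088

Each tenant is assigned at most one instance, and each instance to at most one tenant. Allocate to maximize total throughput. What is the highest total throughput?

This is the linear assignment problem.
Optimal: Ember→Machine M4 (1716 ops/s), Umbra→Machine M6 (2172 ops/s), Quanta→Machine M7 (2264 ops/s), Summit→Machine M2 (1965 ops/s), Talus→Machine M1 (1834 ops/s) — total 1716+2172+2264+1965+1834 = 9951 ops/s.
Column-greedy (each instance in turn goes to its best remaining tenant) gives 8929 ops/s, worse by 1022.
No other one-to-one assignment exceeds 9951 ops/s.

Maximum total: 9951 ops/s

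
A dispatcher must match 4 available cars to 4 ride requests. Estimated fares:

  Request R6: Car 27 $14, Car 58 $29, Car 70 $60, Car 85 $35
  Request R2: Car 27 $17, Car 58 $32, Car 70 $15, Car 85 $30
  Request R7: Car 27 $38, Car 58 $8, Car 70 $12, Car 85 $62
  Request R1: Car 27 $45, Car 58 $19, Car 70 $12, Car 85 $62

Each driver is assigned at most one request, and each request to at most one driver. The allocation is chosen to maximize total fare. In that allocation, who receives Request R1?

Car 27 receives Request R1.

This is a one-to-one assignment (maximum-weight bipartite matching).
Optimal: Car 27→Request R1 ($45), Car 58→Request R2 ($32), Car 70→Request R6 ($60), Car 85→Request R7 ($62) — total 45+32+60+62 = $199.
No other one-to-one assignment exceeds $199.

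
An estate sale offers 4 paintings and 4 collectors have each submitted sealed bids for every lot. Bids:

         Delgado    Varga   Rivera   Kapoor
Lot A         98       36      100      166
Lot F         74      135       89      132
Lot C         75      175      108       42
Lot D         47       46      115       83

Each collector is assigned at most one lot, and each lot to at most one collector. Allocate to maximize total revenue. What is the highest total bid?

Optimal: Delgado→Lot F ($74), Varga→Lot C ($175), Rivera→Lot D ($115), Kapoor→Lot A ($166) — total 74+175+115+166 = $530.
Column-greedy (each lot in turn goes to its best remaining collector) gives $456, worse by 74.

Max total: $530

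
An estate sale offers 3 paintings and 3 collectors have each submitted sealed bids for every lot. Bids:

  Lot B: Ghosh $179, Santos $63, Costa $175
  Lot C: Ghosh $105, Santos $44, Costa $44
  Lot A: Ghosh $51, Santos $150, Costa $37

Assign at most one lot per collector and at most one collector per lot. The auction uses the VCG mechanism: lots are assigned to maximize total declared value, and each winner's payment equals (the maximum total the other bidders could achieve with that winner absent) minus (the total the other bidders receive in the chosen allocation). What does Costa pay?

Efficient allocation: Ghosh→Lot C ($105), Santos→Lot A ($150), Costa→Lot B ($175); total welfare W = $430.
Costa receives Lot B at value $175, so the others get W − 175 = $255.
Without Costa: best allocation of the remaining 2 bidders over all 3 lots is Ghosh→Lot B ($179), Santos→Lot A ($150), total $329.
VCG payment = (others' best without Costa) − (others' welfare with Costa) = 329 − 255 = $74.

Costa pays $74.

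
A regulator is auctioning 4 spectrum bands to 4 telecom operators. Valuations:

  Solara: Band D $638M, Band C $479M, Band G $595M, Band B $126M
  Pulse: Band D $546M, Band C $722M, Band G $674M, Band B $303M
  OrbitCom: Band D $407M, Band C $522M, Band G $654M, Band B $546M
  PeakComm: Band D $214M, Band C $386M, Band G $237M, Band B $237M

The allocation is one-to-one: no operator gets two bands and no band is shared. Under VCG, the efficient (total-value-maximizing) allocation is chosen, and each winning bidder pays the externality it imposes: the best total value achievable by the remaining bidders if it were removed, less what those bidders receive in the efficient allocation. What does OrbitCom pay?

Efficient allocation: Solara→Band D ($638M), Pulse→Band C ($722M), OrbitCom→Band G ($654M), PeakComm→Band B ($237M); total welfare W = $2251M.
OrbitCom receives Band G at value $654M, so the others get W − 654 = $1597M.
Without OrbitCom: best allocation of the remaining 3 bidders over all 4 bands is Solara→Band D ($638M), Pulse→Band G ($674M), PeakComm→Band C ($386M), total $1698M.
VCG payment = (others' best without OrbitCom) − (others' welfare with OrbitCom) = 1698 − 1597 = $101M.

OrbitCom pays $101M.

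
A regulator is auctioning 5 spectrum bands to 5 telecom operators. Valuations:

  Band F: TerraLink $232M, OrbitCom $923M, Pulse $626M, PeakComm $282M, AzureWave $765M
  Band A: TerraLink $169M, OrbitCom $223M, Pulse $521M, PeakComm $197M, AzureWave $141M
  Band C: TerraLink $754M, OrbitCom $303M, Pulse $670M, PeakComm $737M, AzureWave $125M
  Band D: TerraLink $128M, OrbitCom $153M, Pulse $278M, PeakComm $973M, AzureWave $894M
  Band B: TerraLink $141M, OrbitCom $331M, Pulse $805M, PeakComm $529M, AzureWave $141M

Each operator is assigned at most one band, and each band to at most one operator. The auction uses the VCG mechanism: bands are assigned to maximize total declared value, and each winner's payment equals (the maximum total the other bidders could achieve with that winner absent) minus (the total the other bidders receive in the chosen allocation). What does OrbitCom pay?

Efficient allocation: TerraLink→Band C ($754M), OrbitCom→Band F ($923M), Pulse→Band A ($521M), PeakComm→Band B ($529M), AzureWave→Band D ($894M); total welfare W = $3621M.
OrbitCom receives Band F at value $923M, so the others get W − 923 = $2698M.
Without OrbitCom: best allocation of the remaining 4 bidders over all 5 bands is TerraLink→Band C ($754M), Pulse→Band B ($805M), PeakComm→Band D ($973M), AzureWave→Band F ($765M), total $3297M.
VCG payment = (others' best without OrbitCom) − (others' welfare with OrbitCom) = 3297 − 2698 = $599M.

OrbitCom pays $599M.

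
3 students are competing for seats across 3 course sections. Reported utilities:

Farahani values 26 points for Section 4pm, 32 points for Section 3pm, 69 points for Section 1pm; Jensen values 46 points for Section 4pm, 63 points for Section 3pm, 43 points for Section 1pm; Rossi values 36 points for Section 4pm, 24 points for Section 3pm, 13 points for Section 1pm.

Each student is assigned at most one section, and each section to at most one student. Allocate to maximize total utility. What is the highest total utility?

This is the linear assignment problem.
Optimal: Farahani→Section 1pm (69 points), Jensen→Section 3pm (63 points), Rossi→Section 4pm (36 points) — total 69+63+36 = 168 points.
Column-greedy (each section in turn goes to its best remaining student) gives 91 points, worse by 77.
Every other assignment is strictly worse.

Maximum total: 168 points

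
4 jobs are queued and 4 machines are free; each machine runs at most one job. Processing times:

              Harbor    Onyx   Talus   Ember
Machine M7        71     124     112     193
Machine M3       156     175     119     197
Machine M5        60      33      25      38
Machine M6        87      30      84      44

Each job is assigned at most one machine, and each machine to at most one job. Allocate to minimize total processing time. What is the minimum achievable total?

Minimum total: 258 min

Optimal: Harbor→Machine M7 (71 min), Onyx→Machine M6 (30 min), Talus→Machine M3 (119 min), Ember→Machine M5 (38 min) — total 71+30+119+38 = 258 min.
Min-entry greedy (repeatedly take the single cheapest remaining cell) gives 323 min, worse by 65.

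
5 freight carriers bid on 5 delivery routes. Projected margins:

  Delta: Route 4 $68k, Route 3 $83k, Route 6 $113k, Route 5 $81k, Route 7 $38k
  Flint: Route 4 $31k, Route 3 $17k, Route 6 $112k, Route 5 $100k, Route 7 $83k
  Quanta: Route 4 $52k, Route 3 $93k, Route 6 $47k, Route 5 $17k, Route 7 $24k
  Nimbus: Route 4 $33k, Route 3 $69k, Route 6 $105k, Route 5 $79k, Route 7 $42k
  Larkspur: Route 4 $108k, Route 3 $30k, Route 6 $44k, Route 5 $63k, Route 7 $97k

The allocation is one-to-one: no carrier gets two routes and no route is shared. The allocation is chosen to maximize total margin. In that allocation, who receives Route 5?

Nimbus receives Route 5.

This is a one-to-one assignment (maximum-weight bipartite matching).
Optimal: Delta→Route 6 ($113k), Flint→Route 7 ($83k), Quanta→Route 3 ($93k), Nimbus→Route 5 ($79k), Larkspur→Route 4 ($108k) — total 113+83+93+79+108 = $476k.
Row-greedy (each carrier in turn takes its best remaining route) gives $456k, worse by 20.
Next-best assignment: Delta→Route 5, Flint→Route 7, Quanta→Route 3, Nimbus→Route 6, Larkspur→Route 4 = $470k.
Swapping Flint↔Delta (Flint→Route 6 $112k, Delta→Route 7 $38k) loses 46.
Nimbus's own top route is Route 6 ($105k), but forcing Nimbus→Route 6 and reassigning the rest optimally gives only $470k — worse by 6.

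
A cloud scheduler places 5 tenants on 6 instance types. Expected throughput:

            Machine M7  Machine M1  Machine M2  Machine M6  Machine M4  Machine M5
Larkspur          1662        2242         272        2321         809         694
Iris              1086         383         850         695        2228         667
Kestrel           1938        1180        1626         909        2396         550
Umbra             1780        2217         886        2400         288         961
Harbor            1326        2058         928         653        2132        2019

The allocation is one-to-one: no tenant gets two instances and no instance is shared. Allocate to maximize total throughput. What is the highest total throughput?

Maximum total: 10827 ops/s

Optimal: Larkspur→Machine M1 (2242 ops/s), Iris→Machine M4 (2228 ops/s), Kestrel→Machine M7 (1938 ops/s), Umbra→Machine M6 (2400 ops/s), Harbor→Machine M5 (2019 ops/s) — total 2242+2228+1938+2400+2019 = 10827 ops/s.
Row-greedy (each tenant in turn takes its best remaining instance) gives 10723 ops/s, worse by 104.
No other one-to-one assignment exceeds 10827 ops/s.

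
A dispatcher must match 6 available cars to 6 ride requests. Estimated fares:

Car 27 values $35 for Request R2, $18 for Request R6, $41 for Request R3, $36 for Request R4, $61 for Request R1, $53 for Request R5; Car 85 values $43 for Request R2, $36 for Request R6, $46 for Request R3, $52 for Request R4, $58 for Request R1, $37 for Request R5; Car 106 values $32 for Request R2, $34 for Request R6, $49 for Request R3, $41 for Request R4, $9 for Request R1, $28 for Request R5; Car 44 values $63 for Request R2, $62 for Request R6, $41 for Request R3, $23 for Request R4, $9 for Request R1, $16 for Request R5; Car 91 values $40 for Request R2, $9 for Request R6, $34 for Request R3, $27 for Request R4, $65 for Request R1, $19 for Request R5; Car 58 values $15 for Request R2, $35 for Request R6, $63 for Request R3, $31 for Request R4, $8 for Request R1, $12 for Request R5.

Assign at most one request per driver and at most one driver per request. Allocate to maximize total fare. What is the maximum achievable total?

Optimal: Car 27→Request R5 ($53), Car 85→Request R4 ($52), Car 106→Request R6 ($34), Car 44→Request R2 ($63), Car 91→Request R1 ($65), Car 58→Request R3 ($63) — total 53+52+34+63+65+63 = $330.
Row-greedy (each driver in turn takes its best remaining request) gives $279, worse by 51.
Swapping Car 58↔Car 44 (Car 58→Request R2 $15, Car 44→Request R3 $41) loses 70.
No other one-to-one assignment exceeds $330.

Maximum total: $330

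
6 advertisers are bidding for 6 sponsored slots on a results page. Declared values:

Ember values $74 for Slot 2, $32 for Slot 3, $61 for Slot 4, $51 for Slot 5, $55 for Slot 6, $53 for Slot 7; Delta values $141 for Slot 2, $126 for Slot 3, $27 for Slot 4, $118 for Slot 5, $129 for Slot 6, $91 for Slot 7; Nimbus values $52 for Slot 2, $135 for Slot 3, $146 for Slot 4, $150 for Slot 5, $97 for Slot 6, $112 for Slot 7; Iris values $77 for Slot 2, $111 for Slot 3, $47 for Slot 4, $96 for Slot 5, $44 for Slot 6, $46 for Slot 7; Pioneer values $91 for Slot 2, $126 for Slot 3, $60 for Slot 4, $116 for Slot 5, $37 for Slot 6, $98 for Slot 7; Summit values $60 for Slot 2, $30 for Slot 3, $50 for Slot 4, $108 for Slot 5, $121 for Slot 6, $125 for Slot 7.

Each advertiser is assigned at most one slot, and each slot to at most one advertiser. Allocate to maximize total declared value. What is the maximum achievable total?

Max total: $701

Optimal: Ember→Slot 2 ($74), Delta→Slot 6 ($129), Nimbus→Slot 4 ($146), Iris→Slot 3 ($111), Pioneer→Slot 5 ($116), Summit→Slot 7 ($125) — total 74+129+146+111+116+125 = $701.
Max-entry greedy (repeatedly take the single best remaining cell) gives $647, worse by 54.
Next-best assignment: Ember→Slot 2, Delta→Slot 6, Nimbus→Slot 4, Iris→Slot 5, Pioneer→Slot 3, Summit→Slot 7 = $696.
Swapping Delta↔Pioneer (Delta→Slot 5 $118, Pioneer→Slot 6 $37) loses 90.
No other one-to-one assignment exceeds $701.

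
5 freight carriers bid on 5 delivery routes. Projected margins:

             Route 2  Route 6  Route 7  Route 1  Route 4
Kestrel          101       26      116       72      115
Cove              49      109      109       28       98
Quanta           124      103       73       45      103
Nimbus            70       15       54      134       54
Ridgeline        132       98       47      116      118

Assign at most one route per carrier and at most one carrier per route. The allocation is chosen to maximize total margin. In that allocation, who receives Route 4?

Optimal: Kestrel→Route 7 ($116k), Cove→Route 6 ($109k), Quanta→Route 2 ($124k), Nimbus→Route 1 ($134k), Ridgeline→Route 4 ($118k) — total 116+109+124+134+118 = $601k.
Max-entry greedy (repeatedly take the single best remaining cell) gives $594k, worse by 7.
Next-best assignment: Kestrel→Route 7, Cove→Route 6, Quanta→Route 4, Nimbus→Route 1, Ridgeline→Route 2 = $594k.
Checked against all permutations: $601k is optimal.
Ridgeline's own top route is Route 2 ($132k), but forcing Ridgeline→Route 2 and reassigning the rest optimally gives only $594k — worse by 7.

Ridgeline receives Route 4.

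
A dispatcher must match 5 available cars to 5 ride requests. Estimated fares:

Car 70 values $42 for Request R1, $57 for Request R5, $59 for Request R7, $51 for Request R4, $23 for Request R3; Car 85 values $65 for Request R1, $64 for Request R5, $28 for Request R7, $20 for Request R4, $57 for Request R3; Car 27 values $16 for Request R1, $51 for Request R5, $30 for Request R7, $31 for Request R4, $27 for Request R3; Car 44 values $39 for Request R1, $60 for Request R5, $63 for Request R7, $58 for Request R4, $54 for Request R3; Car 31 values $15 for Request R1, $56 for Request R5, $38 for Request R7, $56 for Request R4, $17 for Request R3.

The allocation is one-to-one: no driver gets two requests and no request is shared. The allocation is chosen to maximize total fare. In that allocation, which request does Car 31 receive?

Car 31 receives Request R4.

This is the linear assignment problem.
Optimal: Car 70→Request R7 ($59), Car 85→Request R1 ($65), Car 27→Request R5 ($51), Car 44→Request R3 ($54), Car 31→Request R4 ($56) — total 59+65+51+54+56 = $285.
Column-greedy (each request in turn goes to its best remaining driver) gives $267, worse by 18.
Car 31's own top request is Request R5 ($56), but forcing Car 31→Request R5 and reassigning the rest optimally gives only $265 — worse by 20.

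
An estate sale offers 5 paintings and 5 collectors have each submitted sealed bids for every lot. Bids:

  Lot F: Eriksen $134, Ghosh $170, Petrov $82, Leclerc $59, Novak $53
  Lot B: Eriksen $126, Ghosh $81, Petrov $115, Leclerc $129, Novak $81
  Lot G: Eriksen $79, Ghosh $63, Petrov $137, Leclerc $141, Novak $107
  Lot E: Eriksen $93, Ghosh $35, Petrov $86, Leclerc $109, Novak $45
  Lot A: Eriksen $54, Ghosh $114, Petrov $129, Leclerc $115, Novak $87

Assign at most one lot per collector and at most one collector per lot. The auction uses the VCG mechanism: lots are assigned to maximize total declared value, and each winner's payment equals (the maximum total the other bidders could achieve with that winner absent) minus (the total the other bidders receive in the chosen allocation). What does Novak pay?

Novak pays $32.

Efficient allocation: Eriksen→Lot B ($126), Ghosh→Lot F ($170), Petrov→Lot A ($129), Leclerc→Lot E ($109), Novak→Lot G ($107); total welfare W = $641.
Novak receives Lot G at value $107, so the others get W − 107 = $534.
Without Novak: best allocation of the remaining 4 bidders over all 5 lots is Eriksen→Lot B ($126), Ghosh→Lot F ($170), Petrov→Lot A ($129), Leclerc→Lot G ($141), total $566.
VCG payment = (others' best without Novak) − (others' welfare with Novak) = 566 − 534 = $32.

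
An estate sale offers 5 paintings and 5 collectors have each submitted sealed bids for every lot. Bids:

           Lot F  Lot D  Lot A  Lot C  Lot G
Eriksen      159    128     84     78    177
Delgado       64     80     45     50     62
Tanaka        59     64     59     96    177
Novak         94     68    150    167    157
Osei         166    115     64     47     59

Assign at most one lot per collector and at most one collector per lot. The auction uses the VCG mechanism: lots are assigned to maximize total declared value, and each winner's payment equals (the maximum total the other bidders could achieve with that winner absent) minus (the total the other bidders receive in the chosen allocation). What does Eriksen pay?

Eriksen pays $35.

Efficient allocation: Eriksen→Lot D ($128), Delgado→Lot A ($45), Tanaka→Lot G ($177), Novak→Lot C ($167), Osei→Lot F ($166); total welfare W = $683.
Eriksen receives Lot D at value $128, so the others get W − 128 = $555.
Without Eriksen: best allocation of the remaining 4 bidders over all 5 lots is Delgado→Lot D ($80), Tanaka→Lot G ($177), Novak→Lot C ($167), Osei→Lot F ($166), total $590.
VCG payment = (others' best without Eriksen) − (others' welfare with Eriksen) = 590 − 555 = $35.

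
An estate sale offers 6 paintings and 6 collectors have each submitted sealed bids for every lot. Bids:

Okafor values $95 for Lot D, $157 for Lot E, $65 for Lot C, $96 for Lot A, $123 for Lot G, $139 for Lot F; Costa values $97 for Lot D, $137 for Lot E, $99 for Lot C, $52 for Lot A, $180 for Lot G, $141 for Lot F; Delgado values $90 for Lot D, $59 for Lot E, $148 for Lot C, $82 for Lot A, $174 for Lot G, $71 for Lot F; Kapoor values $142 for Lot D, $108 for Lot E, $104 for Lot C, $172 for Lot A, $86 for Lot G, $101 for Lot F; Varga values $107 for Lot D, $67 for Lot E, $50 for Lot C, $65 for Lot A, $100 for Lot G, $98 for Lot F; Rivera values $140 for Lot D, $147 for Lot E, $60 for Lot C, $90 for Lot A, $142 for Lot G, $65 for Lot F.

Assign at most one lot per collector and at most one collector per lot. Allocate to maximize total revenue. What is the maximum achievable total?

Max total: $895

Optimal: Okafor→Lot E ($157), Costa→Lot G ($180), Delgado→Lot C ($148), Kapoor→Lot A ($172), Varga→Lot F ($98), Rivera→Lot D ($140) — total 157+180+148+172+98+140 = $895.
Swapping Kapoor↔Delgado (Kapoor→Lot C $104, Delgado→Lot A $82) loses 134.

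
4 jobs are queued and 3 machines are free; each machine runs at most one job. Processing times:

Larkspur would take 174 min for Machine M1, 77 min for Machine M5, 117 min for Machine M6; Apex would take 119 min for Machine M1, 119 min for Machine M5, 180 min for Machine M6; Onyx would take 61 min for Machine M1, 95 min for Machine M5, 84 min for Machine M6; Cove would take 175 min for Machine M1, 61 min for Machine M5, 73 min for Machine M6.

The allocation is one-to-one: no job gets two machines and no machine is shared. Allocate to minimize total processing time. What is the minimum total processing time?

Treat this as an assignment problem: match each job to one machine.
Optimal: Onyx→Machine M1 (61 min), Larkspur→Machine M5 (77 min), Cove→Machine M6 (73 min) — total 61+77+73 = 211 min.
Column-greedy (each machine in turn goes to its cheapest remaining job) gives 239 min, worse by 28.
Next-best assignment: Onyx→Machine M1, Cove→Machine M5, Larkspur→Machine M6 = 239 min.
Every other assignment is strictly worse.

Minimum total: 211 min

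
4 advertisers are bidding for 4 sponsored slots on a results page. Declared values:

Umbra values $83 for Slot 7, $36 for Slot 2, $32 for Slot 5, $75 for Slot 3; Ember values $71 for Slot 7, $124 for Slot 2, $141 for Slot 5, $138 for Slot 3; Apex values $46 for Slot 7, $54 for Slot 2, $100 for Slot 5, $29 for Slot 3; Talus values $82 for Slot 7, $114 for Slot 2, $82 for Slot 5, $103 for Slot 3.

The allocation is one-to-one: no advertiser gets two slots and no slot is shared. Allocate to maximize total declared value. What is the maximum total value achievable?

Max total: $435

Treat this as an assignment problem: match each advertiser to one slot.
Optimal: Umbra→Slot 7 ($83), Ember→Slot 3 ($138), Apex→Slot 5 ($100), Talus→Slot 2 ($114) — total 83+138+100+114 = $435.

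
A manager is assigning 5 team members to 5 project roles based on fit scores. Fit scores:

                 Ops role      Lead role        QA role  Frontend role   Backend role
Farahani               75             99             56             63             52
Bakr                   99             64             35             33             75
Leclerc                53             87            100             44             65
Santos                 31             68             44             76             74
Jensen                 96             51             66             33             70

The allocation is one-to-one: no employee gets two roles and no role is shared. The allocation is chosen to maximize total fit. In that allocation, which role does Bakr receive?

Bakr receives Backend role.

Optimal: Farahani→Lead role (99 pts), Bakr→Backend role (75 pts), Leclerc→QA role (100 pts), Santos→Frontend role (76 pts), Jensen→Ops role (96 pts) — total 99+75+100+76+96 = 446 pts.
Column-greedy (each role in turn goes to its best remaining employee) gives 444 pts, worse by 2.
Next-best assignment: Farahani→Lead role, Bakr→Ops role, Leclerc→QA role, Santos→Frontend role, Jensen→Backend role = 444 pts.
No other one-to-one assignment exceeds 446 pts.
Bakr's own top role is Ops role (99 pts), but forcing Bakr→Ops role and reassigning the rest optimally gives only 444 pts — worse by 2.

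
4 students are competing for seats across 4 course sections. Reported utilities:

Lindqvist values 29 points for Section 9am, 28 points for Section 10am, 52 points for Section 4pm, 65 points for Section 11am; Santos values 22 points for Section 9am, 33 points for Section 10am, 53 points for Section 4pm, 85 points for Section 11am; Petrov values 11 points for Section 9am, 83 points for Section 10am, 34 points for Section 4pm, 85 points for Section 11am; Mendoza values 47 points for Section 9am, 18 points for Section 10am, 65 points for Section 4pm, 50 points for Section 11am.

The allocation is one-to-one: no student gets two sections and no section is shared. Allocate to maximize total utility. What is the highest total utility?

Max total: 267 points

Optimal: Lindqvist→Section 4pm (52 points), Santos→Section 11am (85 points), Petrov→Section 10am (83 points), Mendoza→Section 9am (47 points) — total 52+85+83+47 = 267 points.
Column-greedy (each section in turn goes to its best remaining student) gives 248 points, worse by 19.
Next-best assignment: Lindqvist→Section 9am, Santos→Section 11am, Petrov→Section 10am, Mendoza→Section 4pm = 262 points.
Swapping Lindqvist↔Mendoza (Lindqvist→Section 9am 29 points, Mendoza→Section 4pm 65 points) loses 5.
No other one-to-one assignment exceeds 267 points.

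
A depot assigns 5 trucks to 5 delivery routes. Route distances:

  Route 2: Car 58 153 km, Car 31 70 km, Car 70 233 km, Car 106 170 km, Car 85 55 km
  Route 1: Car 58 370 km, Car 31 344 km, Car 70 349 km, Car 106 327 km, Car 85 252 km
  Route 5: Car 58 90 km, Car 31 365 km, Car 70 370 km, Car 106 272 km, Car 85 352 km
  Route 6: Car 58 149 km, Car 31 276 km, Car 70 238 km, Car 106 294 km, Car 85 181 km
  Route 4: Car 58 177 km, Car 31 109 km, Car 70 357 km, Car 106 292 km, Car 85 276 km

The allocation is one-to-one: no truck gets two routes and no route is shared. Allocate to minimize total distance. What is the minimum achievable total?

Min total: 819 km

Optimal: Car 58→Route 5 (90 km), Car 31→Route 4 (109 km), Car 70→Route 6 (238 km), Car 106→Route 1 (327 km), Car 85→Route 2 (55 km) — total 90+109+238+327+55 = 819 km.
Row-greedy (each truck in turn takes its cheapest remaining route) gives 942 km, worse by 123.
Next-best assignment: Car 58→Route 5, Car 31→Route 4, Car 70→Route 6, Car 106→Route 2, Car 85→Route 1 = 859 km.
Every other assignment is strictly worse.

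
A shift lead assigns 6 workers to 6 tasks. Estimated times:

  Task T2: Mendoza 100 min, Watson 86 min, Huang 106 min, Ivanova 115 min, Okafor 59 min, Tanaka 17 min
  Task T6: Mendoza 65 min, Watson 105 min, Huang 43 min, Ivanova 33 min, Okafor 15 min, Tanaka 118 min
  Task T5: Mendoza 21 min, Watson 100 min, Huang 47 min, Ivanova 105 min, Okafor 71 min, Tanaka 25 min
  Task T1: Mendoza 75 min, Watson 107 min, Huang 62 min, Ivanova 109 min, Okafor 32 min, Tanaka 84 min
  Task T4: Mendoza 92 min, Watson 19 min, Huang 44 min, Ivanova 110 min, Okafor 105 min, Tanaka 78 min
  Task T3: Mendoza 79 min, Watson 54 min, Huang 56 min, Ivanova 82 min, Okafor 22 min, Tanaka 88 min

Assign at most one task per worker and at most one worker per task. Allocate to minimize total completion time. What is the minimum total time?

Min total: 174 min

This is a one-to-one assignment (minimum-cost bipartite matching).
Optimal: Mendoza→Task T5 (21 min), Watson→Task T4 (19 min), Huang→Task T1 (62 min), Ivanova→Task T6 (33 min), Okafor→Task T3 (22 min), Tanaka→Task T2 (17 min) — total 21+19+62+33+22+17 = 174 min.
Column-greedy (each task in turn goes to its cheapest remaining worker) gives 216 min, worse by 42.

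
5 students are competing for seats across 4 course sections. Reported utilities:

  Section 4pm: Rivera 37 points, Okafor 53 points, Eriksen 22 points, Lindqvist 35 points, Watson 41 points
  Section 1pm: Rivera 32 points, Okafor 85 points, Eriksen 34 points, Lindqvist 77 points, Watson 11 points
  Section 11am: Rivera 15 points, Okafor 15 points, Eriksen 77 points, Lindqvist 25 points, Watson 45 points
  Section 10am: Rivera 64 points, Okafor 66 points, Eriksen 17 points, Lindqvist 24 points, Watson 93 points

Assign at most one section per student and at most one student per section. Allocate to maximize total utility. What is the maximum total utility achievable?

This is the linear assignment problem.
Optimal: Okafor→Section 4pm (53 points), Lindqvist→Section 1pm (77 points), Eriksen→Section 11am (77 points), Watson→Section 10am (93 points) — total 53+77+77+93 = 300 points.
Next-best assignment: Rivera→Section 4pm, Okafor→Section 1pm, Eriksen→Section 11am, Watson→Section 10am = 292 points.
Every other assignment is strictly worse.

Max total: 300 points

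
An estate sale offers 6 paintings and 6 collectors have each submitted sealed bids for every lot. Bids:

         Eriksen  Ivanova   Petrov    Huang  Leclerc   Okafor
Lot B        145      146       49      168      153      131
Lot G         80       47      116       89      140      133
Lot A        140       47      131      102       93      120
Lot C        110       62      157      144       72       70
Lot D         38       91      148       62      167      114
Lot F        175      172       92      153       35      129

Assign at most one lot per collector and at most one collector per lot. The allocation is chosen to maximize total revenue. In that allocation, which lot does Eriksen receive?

This is a one-to-one assignment (maximum-weight bipartite matching).
Optimal: Eriksen→Lot A ($140), Ivanova→Lot F ($172), Petrov→Lot C ($157), Huang→Lot B ($168), Leclerc→Lot D ($167), Okafor→Lot G ($133) — total 140+172+157+168+167+133 = $937.
Row-greedy (each collector in turn takes its best remaining lot) gives $880, worse by 57.
Next-best assignment: Eriksen→Lot A, Ivanova→Lot B, Petrov→Lot C, Huang→Lot F, Leclerc→Lot D, Okafor→Lot G = $896.
Swapping Leclerc↔Ivanova (Leclerc→Lot F $35, Ivanova→Lot D $91) loses 213.
Eriksen's own top lot is Lot F ($175), but forcing Eriksen→Lot F and reassigning the rest optimally gives only $896 — worse by 41.

Eriksen receives Lot A.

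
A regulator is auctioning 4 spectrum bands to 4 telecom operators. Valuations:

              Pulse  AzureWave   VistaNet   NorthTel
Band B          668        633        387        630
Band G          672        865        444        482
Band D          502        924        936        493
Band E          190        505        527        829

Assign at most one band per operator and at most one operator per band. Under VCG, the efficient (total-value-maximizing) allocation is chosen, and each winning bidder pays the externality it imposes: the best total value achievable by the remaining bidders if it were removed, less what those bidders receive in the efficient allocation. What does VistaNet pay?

VistaNet pays $63M.

Efficient allocation: Pulse→Band B ($668M), AzureWave→Band G ($865M), VistaNet→Band D ($936M), NorthTel→Band E ($829M); total welfare W = $3298M.
VistaNet receives Band D at value $936M, so the others get W − 936 = $2362M.
Without VistaNet: best allocation of the remaining 3 bidders over all 4 bands is Pulse→Band G ($672M), AzureWave→Band D ($924M), NorthTel→Band E ($829M), total $2425M.
VCG payment = (others' best without VistaNet) − (others' welfare with VistaNet) = 2425 − 2362 = $63M.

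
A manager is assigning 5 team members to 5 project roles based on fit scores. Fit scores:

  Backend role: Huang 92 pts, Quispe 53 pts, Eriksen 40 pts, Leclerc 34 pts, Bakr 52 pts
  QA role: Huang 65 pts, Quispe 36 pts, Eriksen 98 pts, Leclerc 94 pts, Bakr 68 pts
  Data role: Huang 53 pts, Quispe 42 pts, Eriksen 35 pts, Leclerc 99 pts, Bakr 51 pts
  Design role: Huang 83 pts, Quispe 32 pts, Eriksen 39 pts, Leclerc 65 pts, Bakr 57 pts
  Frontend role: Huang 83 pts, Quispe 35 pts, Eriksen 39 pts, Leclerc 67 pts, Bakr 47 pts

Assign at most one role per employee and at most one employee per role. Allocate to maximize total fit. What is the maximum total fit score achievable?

Max total: 390 pts

Optimal: Huang→Frontend role (83 pts), Quispe→Backend role (53 pts), Eriksen→QA role (98 pts), Leclerc→Data role (99 pts), Bakr→Design role (57 pts) — total 83+53+98+99+57 = 390 pts.
Row-greedy (each employee in turn takes its best remaining role) gives 356 pts, worse by 34.
Swapping Leclerc↔Quispe (Leclerc→Backend role 34 pts, Quispe→Data role 42 pts) loses 76.
Checked against all permutations: 390 pts is optimal.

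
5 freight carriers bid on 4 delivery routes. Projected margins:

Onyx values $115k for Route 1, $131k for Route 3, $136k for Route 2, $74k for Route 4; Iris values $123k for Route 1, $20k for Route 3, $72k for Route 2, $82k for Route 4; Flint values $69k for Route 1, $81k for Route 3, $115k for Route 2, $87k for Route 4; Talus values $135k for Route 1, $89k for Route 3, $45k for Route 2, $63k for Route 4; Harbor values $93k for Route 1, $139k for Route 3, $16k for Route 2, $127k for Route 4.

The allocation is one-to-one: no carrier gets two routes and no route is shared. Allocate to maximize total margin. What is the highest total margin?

Treat this as an assignment problem: match each carrier to one route.
Optimal: Talus→Route 1 ($135k), Onyx→Route 3 ($131k), Flint→Route 2 ($115k), Harbor→Route 4 ($127k) — total 135+131+115+127 = $508k.
Max-entry greedy (repeatedly take the single best remaining cell) gives $497k, worse by 11.
Next-best assignment: Talus→Route 1, Harbor→Route 3, Onyx→Route 2, Flint→Route 4 = $497k.
Swapping Flint↔Harbor (Flint→Route 4 $87k, Harbor→Route 2 $16k) loses 139.

Max total: $508k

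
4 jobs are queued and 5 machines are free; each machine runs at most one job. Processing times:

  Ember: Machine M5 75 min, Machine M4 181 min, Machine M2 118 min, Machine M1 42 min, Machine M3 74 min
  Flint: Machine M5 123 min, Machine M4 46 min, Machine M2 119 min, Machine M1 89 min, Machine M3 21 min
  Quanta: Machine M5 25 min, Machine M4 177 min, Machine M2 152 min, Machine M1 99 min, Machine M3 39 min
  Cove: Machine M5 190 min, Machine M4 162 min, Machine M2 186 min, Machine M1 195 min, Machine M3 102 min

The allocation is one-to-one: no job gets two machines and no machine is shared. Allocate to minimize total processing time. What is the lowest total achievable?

Optimal: Ember→Machine M1 (42 min), Flint→Machine M4 (46 min), Quanta→Machine M5 (25 min), Cove→Machine M3 (102 min) — total 42+46+25+102 = 215 min.

Minimum total: 215 min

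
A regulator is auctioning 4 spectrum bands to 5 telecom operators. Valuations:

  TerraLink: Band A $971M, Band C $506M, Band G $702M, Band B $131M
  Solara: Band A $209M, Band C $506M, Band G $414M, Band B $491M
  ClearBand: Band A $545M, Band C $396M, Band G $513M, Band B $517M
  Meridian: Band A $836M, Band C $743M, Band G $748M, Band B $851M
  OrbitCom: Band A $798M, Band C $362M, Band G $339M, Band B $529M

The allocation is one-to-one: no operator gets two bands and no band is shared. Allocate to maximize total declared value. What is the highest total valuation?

Maximum total: $2857M

Treat this as an assignment problem: match each operator to one band.
Optimal: OrbitCom→Band A ($798M), Solara→Band C ($506M), TerraLink→Band G ($702M), Meridian→Band B ($851M) — total 798+506+702+851 = $2857M.
Checked against all permutations: $2857M is optimal.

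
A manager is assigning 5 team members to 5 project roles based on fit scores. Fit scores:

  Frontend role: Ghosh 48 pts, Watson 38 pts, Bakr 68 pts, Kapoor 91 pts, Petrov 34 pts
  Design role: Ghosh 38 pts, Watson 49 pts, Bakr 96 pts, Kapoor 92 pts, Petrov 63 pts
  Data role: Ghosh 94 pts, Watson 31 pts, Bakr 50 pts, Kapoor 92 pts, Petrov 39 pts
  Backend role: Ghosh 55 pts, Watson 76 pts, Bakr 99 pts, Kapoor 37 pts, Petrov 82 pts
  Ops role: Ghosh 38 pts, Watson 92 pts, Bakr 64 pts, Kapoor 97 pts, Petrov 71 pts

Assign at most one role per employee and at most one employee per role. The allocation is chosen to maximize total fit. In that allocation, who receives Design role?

Bakr receives Design role.

Treat this as an assignment problem: match each employee to one role.
Optimal: Ghosh→Data role (94 pts), Watson→Ops role (92 pts), Bakr→Design role (96 pts), Kapoor→Frontend role (91 pts), Petrov→Backend role (82 pts) — total 94+92+96+91+82 = 455 pts.
Row-greedy (each employee in turn takes its best remaining role) gives 411 pts, worse by 44.
Bakr's own top role is Backend role (99 pts), but forcing Bakr→Backend role and reassigning the rest optimally gives only 439 pts — worse by 16.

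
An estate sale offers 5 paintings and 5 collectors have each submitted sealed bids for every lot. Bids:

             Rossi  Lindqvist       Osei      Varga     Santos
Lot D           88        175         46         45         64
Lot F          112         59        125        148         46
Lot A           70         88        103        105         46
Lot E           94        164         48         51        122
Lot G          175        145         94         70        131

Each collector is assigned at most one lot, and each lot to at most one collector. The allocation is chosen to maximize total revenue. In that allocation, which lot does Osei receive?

Osei receives Lot A.

Optimal: Rossi→Lot G ($175), Lindqvist→Lot D ($175), Osei→Lot A ($103), Varga→Lot F ($148), Santos→Lot E ($122) — total 175+175+103+148+122 = $723.
Next-best assignment: Rossi→Lot G, Lindqvist→Lot D, Osei→Lot F, Varga→Lot A, Santos→Lot E = $702.
Swapping Lindqvist↔Santos (Lindqvist→Lot E $164, Santos→Lot D $64) loses 69.
Every other assignment is strictly worse.
Osei's own top lot is Lot F ($125), but forcing Osei→Lot F and reassigning the rest optimally gives only $702 — worse by 21.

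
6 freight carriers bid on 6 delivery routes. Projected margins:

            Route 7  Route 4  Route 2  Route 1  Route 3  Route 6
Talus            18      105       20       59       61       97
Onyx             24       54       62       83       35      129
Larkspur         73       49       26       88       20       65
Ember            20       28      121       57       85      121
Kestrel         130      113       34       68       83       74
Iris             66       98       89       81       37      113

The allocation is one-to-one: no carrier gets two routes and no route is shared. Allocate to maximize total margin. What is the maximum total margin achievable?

Optimal: Talus→Route 3 ($61k), Onyx→Route 6 ($129k), Larkspur→Route 1 ($88k), Ember→Route 2 ($121k), Kestrel→Route 7 ($130k), Iris→Route 4 ($98k) — total 61+129+88+121+130+98 = $627k.
Row-greedy (each carrier in turn takes its best remaining route) gives $610k, worse by 17.
No other one-to-one assignment exceeds $627k.

Max total: $627k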